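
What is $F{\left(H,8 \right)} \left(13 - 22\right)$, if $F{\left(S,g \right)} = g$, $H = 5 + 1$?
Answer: $-72$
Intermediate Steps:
$H = 6$
$F{\left(H,8 \right)} \left(13 - 22\right) = 8 \left(13 - 22\right) = 8 \left(-9\right) = -72$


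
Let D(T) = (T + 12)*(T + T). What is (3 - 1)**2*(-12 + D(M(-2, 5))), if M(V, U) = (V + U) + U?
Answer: 1232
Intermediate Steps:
M(V, U) = V + 2*U (M(V, U) = (U + V) + U = V + 2*U)
D(T) = 2*T*(12 + T) (D(T) = (12 + T)*(2*T) = 2*T*(12 + T))
(3 - 1)**2*(-12 + D(M(-2, 5))) = (3 - 1)**2*(-12 + 2*(-2 + 2*5)*(12 + (-2 + 2*5))) = 2**2*(-12 + 2*(-2 + 10)*(12 + (-2 + 10))) = 4*(-12 + 2*8*(12 + 8)) = 4*(-12 + 2*8*20) = 4*(-12 + 320) = 4*308 = 1232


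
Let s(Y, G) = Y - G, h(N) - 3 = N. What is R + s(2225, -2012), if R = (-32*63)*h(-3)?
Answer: 4237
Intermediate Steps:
h(N) = 3 + N
R = 0 (R = (-32*63)*(3 - 3) = -2016*0 = 0)
R + s(2225, -2012) = 0 + (2225 - 1*(-2012)) = 0 + (2225 + 2012) = 0 + 4237 = 4237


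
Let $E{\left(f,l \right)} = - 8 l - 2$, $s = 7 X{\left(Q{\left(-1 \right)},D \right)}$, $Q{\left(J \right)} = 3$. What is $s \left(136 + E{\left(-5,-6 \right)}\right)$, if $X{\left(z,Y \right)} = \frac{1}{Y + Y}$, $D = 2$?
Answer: $\frac{637}{2} \approx 318.5$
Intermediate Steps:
$X{\left(z,Y \right)} = \frac{1}{2 Y}$
$s = \frac{7}{4}$ ($s = 7 \frac{1}{2 \cdot 2} = 7 \cdot \frac{1}{2} \cdot \frac{1}{2} = 7 \cdot \frac{1}{4} = \frac{7}{4} \approx 1.75$)
$E{\left(f,l \right)} = -2 - 8 l$
$s \left(136 + E{\left(-5,-6 \right)}\right) = \frac{7 \left(136 - -46\right)}{4} = \frac{7 \left(136 + \left(-2 + 48\right)\right)}{4} = \frac{7 \left(136 + 46\right)}{4} = \frac{7}{4} \cdot 182 = \frac{637}{2}$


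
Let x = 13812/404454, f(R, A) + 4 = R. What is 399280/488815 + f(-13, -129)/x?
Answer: -111847974627/225050426 ≈ -496.99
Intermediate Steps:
f(R, A) = -4 + R
x = 2302/67409 (x = 13812*(1/404454) = 2302/67409 ≈ 0.034150)
399280/488815 + f(-13, -129)/x = 399280/488815 + (-4 - 13)/(2302/67409) = 399280*(1/488815) - 17*67409/2302 = 79856/97763 - 1145953/2302 = -111847974627/225050426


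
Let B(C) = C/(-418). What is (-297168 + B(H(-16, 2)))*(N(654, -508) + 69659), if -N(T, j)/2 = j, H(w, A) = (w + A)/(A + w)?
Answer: -798089245625/38 ≈ -2.1002e+10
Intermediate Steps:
H(w, A) = 1 (H(w, A) = (A + w)/(A + w) = 1)
N(T, j) = -2*j
B(C) = -C/418 (B(C) = C*(-1/418) = -C/418)
(-297168 + B(H(-16, 2)))*(N(654, -508) + 69659) = (-297168 - 1/418*1)*(-2*(-508) + 69659) = (-297168 - 1/418)*(1016 + 69659) = -124216225/418*70675 = -798089245625/38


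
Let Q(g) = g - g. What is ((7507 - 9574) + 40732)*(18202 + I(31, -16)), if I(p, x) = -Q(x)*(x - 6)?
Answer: 703780330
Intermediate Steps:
Q(g) = 0
I(p, x) = 0 (I(p, x) = -0*(x - 6) = -0*(-6 + x) = -1*0 = 0)
((7507 - 9574) + 40732)*(18202 + I(31, -16)) = ((7507 - 9574) + 40732)*(18202 + 0) = (-2067 + 40732)*18202 = 38665*18202 = 703780330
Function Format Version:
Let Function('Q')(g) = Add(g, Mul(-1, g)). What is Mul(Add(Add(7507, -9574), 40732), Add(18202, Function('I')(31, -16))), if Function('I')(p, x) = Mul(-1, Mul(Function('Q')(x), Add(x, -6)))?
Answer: 703780330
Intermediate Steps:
Function('Q')(g) = 0
Function('I')(p, x) = 0 (Function('I')(p, x) = Mul(-1, Mul(0, Add(x, -6))) = Mul(-1, Mul(0, Add(-6, x))) = Mul(-1, 0) = 0)
Mul(Add(Add(7507, -9574), 40732), Add(18202, Function('I')(31, -16))) = Mul(Add(Add(7507, -9574), 40732), Add(18202, 0)) = Mul(Add(-2067, 40732), 18202) = Mul(38665, 18202) = 703780330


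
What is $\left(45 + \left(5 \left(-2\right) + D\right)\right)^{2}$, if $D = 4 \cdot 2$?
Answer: $1849$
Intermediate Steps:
$D = 8$
$\left(45 + \left(5 \left(-2\right) + D\right)\right)^{2} = \left(45 + \left(5 \left(-2\right) + 8\right)\right)^{2} = \left(45 + \left(-10 + 8\right)\right)^{2} = \left(45 - 2\right)^{2} = 43^{2} = 1849$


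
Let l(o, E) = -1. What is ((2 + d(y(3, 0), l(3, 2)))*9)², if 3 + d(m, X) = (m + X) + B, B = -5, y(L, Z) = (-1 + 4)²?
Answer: 324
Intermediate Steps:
y(L, Z) = 9 (y(L, Z) = 3² = 9)
d(m, X) = -8 + X + m (d(m, X) = -3 + ((m + X) - 5) = -3 + ((X + m) - 5) = -3 + (-5 + X + m) = -8 + X + m)
((2 + d(y(3, 0), l(3, 2)))*9)² = ((2 + (-8 - 1 + 9))*9)² = ((2 + 0)*9)² = (2*9)² = 18² = 324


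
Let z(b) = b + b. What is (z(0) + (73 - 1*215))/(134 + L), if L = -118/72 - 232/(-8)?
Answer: -5112/5809 ≈ -0.88001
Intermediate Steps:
z(b) = 2*b
L = 985/36 (L = -118*1/72 - 232*(-1/8) = -59/36 + 29 = 985/36 ≈ 27.361)
(z(0) + (73 - 1*215))/(134 + L) = (2*0 + (73 - 1*215))/(134 + 985/36) = (0 + (73 - 215))/(5809/36) = (0 - 142)*(36/5809) = -142*36/5809 = -5112/5809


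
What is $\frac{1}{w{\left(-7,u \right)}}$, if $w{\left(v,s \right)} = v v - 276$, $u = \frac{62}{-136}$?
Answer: $- \frac{1}{227} \approx -0.0044053$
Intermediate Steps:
$u = - \frac{31}{68}$ ($u = 62 \left(- \frac{1}{136}\right) = - \frac{31}{68} \approx -0.45588$)
$w{\left(v,s \right)} = -276 + v^{2}$ ($w{\left(v,s \right)} = v^{2} - 276 = -276 + v^{2}$)
$\frac{1}{w{\left(-7,u \right)}} = \frac{1}{-276 + \left(-7\right)^{2}} = \frac{1}{-276 + 49} = \frac{1}{-227} = - \frac{1}{227}$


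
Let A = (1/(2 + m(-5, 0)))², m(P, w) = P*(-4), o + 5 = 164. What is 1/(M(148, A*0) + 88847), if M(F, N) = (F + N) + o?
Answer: 1/89154 ≈ 1.1217e-5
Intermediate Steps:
o = 159 (o = -5 + 164 = 159)
m(P, w) = -4*P
A = 1/484 (A = (1/(2 - 4*(-5)))² = (1/(2 + 20))² = (1/22)² = 1/484 ≈ 0.0020661)
M(F, N) = 159 + F + N (M(F, N) = (F + N) + 159 = 159 + F + N)
1/(M(148, A*0) + 88847) = 1/((159 + 148 + (1/484)*0) + 88847) = 1/((159 + 148 + 0) + 88847) = 1/(307 + 88847) = 1/89154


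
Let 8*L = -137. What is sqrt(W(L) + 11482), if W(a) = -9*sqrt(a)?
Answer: sqrt(45928 - 9*I*sqrt(274))/2 ≈ 107.15 - 0.17379*I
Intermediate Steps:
L = -137/8 (L = (1/8)*(-137) = -137/8 ≈ -17.125)
sqrt(W(L) + 11482) = sqrt(-9*I*sqrt(274)/4 + 11482) = sqrt(11482 - 9*I*sqrt(274)/4)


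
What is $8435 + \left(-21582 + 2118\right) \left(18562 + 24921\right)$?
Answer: $-846344677$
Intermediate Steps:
$8435 + \left(-21582 + 2118\right) \left(18562 + 24921\right) = 8435 - 846353112 = -846344677$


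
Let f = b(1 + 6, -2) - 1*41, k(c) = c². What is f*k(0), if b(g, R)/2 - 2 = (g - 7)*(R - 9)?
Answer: 0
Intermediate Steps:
b(g, R) = 4 + 2*(-9 + R)*(-7 + g) (b(g, R) = 4 + 2*((g - 7)*(R - 9)) = 4 + 2*((-7 + g)*(-9 + R)) = 4 + 2*((-9 + R)*(-7 + g)) = 4 + 2*(-9 + R)*(-7 + g))
f = -37 (f = (130 - 18*(1 + 6) - 14*(-2) + 2*(-2)*(1 + 6)) - 1*41 = (130 - 18*7 + 28 + 2*(-2)*7) - 41 = (130 - 126 + 28 - 28) - 41 = 4 - 41 = -37)
f*k(0) = -37*0² = -37*0 = 0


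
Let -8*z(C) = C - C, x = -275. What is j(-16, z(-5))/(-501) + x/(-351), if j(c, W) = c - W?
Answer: 47797/58617 ≈ 0.81541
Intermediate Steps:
z(C) = 0 (z(C) = -(C - C)/8 = -⅛*0 = 0)
j(-16, z(-5))/(-501) + x/(-351) = (-16 - 1*0)/(-501) - 275/(-351) = (-16 + 0)*(-1/501) - 275*(-1/351) = -16*(-1/501) + 275/351 = 16/501 + 275/351 = 47797/58617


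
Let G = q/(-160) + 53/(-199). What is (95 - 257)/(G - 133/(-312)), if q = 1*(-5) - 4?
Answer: -201165120/268469 ≈ -749.30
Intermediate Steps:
q = -9 (q = -5 - 4 = -9)
G = -6689/31840 (G = -9/(-160) + 53/(-199) = -9*(-1/160) + 53*(-1/199) = 9/160 - 53/199 = -6689/31840 ≈ -0.21008)
(95 - 257)/(G - 133/(-312)) = (95 - 257)/(-6689/31840 - 133/(-312)) = -162/(-6689/31840 - 133*(-1/312)) = -162/(-6689/31840 + 133/312) = -162/268469/1241760 = -162*1241760/268469 = -201165120/268469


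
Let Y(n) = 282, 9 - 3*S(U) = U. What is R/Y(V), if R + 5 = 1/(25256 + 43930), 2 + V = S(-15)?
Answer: -345929/19510452 ≈ -0.017730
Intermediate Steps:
S(U) = 3 - U/3
V = 6 (V = -2 + (3 - ⅓*(-15)) = -2 + (3 + 5) = -2 + 8 = 6)
R = -345929/69186 (R = -5 + 1/(25256 + 43930) = -5 + 1/69186 = -345929/69186 ≈ -5.0000)
R/Y(V) = -345929/69186/282 = -345929/69186*1/282 = -345929/19510452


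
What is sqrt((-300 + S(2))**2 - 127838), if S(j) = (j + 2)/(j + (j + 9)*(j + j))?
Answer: I*sqrt(20043898)/23 ≈ 194.65*I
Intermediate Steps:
S(j) = (2 + j)/(j + 2*j*(9 + j)) (S(j) = (2 + j)/(j + (9 + j)*(2*j)) = (2 + j)/(j + 2*j*(9 + j)))
sqrt((-300 + S(2))**2 - 127838) = sqrt((-300 + (2 + 2)/(2*(19 + 2*2)))**2 - 127838) = sqrt((-300 + (1/2)*4/(19 + 4))**2 - 127838) = sqrt((-300 + (1/2)*4/23)**2 - 127838) = sqrt((-300 + (1/2)*(1/23)*4)**2 - 127838) = sqrt((-300 + 2/23)**2 - 127838) = sqrt((-6898/23)**2 - 127838) = sqrt(47582404/529 - 127838) = sqrt(-20043898/529) = I*sqrt(20043898)/23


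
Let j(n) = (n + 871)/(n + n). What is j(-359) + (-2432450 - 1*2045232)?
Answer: -1607488094/359 ≈ -4.4777e+6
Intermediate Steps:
j(n) = (871 + n)/(2*n) (j(n) = (871 + n)/((2*n)) = (871 + n)*(1/(2*n)) = (871 + n)/(2*n))
j(-359) + (-2432450 - 1*2045232) = (1/2)*(871 - 359)/(-359) + (-2432450 - 1*2045232) = (1/2)*(-1/359)*512 + (-2432450 - 2045232) = -256/359 - 4477682 = -1607488094/359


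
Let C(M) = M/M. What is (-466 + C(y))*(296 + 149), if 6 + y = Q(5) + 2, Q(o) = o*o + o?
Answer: -206925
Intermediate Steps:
Q(o) = o + o² (Q(o) = o² + o = o + o²)
y = 26 (y = -6 + (5*(1 + 5) + 2) = -6 + (5*6 + 2) = -6 + (30 + 2) = -6 + 32 = 26)
C(M) = 1
(-466 + C(y))*(296 + 149) = (-466 + 1)*(296 + 149) = -465*445 = -206925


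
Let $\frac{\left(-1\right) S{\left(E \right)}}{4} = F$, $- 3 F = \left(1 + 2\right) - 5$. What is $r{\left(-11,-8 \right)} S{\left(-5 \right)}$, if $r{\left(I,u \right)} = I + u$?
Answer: $\frac{152}{3} \approx 50.667$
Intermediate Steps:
$F = \frac{2}{3}$ ($F = - \frac{\left(1 + 2\right) - 5}{3} = - \frac{3 - 5}{3} = \left(- \frac{1}{3}\right) \left(-2\right) = \frac{2}{3} \approx 0.66667$)
$S{\left(E \right)} = - \frac{8}{3}$ ($S{\left(E \right)} = \left(-4\right) \frac{2}{3} = - \frac{8}{3}$)
$r{\left(-11,-8 \right)} S{\left(-5 \right)} = \left(-11 - 8\right) \left(- \frac{8}{3}\right) = \left(-19\right) \left(- \frac{8}{3}\right) = \frac{152}{3}$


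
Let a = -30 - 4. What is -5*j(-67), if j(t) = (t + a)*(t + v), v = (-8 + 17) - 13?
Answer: -35855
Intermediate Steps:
a = -34
v = -4 (v = 9 - 13 = -4)
j(t) = (-34 + t)*(-4 + t) (j(t) = (t - 34)*(t - 4) = (-34 + t)*(-4 + t))
-5*j(-67) = -5*(136 + (-67)**2 - 38*(-67)) = -5*(136 + 4489 + 2546) = -5*7171 = -35855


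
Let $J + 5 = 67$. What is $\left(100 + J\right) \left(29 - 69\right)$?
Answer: $-6480$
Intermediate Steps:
$J = 62$ ($J = -5 + 67 = 62$)
$\left(100 + J\right) \left(29 - 69\right) = \left(100 + 62\right) \left(29 - 69\right) = 162 \left(29 - 69\right) = 162 \left(-40\right) = -6480$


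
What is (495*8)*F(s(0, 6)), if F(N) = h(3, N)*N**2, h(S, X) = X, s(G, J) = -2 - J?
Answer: -2027520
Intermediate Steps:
F(N) = N**3 (F(N) = N*N**2 = N**3)
(495*8)*F(s(0, 6)) = (495*8)*(-2 - 1*6)**3 = 3960*(-2 - 6)**3 = 3960*(-8)**3 = 3960*(-512) = -2027520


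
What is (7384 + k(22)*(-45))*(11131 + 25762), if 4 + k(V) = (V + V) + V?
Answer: 169486442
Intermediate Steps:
k(V) = -4 + 3*V (k(V) = -4 + ((V + V) + V) = -4 + (2*V + V) = -4 + 3*V)
(7384 + k(22)*(-45))*(11131 + 25762) = (7384 + (-4 + 3*22)*(-45))*(11131 + 25762) = (7384 + (-4 + 66)*(-45))*36893 = (7384 + 62*(-45))*36893 = (7384 - 2790)*36893 = 4594*36893 = 169486442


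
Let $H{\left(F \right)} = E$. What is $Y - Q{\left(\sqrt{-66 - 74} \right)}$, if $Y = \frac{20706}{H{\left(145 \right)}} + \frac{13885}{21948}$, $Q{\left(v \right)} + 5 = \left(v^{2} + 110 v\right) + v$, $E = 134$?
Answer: $\frac{441382759}{1470516} - 222 i \sqrt{35} \approx 300.15 - 1313.4 i$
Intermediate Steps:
$H{\left(F \right)} = 134$
$Q{\left(v \right)} = -5 + v^{2} + 111 v$ ($Q{\left(v \right)} = -5 + \left(\left(v^{2} + 110 v\right) + v\right) = -5 + \left(v^{2} + 111 v\right) = -5 + v^{2} + 111 v$)
$Y = \frac{228157939}{1470516}$ ($Y = \frac{20706}{134} + \frac{13885}{21948} = 20706 \cdot \frac{1}{134} + 13885 \cdot \frac{1}{21948} = \frac{10353}{67} + \frac{13885}{21948} = \frac{228157939}{1470516} \approx 155.16$)
$Y - Q{\left(\sqrt{-66 - 74} \right)} = \frac{228157939}{1470516} - \left(-5 + \left(\sqrt{-66 - 74}\right)^{2} + 111 \sqrt{-66 - 74}\right) = \frac{228157939}{1470516} - \left(-5 + \left(\sqrt{-140}\right)^{2} + 111 \sqrt{-140}\right) = \frac{228157939}{1470516} - \left(-5 + \left(2 i \sqrt{35}\right)^{2} + 111 \cdot 2 i \sqrt{35}\right) = \frac{228157939}{1470516} - \left(-5 - 140 + 222 i \sqrt{35}\right) = \frac{228157939}{1470516} - \left(-145 + 222 i \sqrt{35}\right) = \frac{228157939}{1470516} + \left(145 - 222 i \sqrt{35}\right) = \frac{441382759}{1470516} - 222 i \sqrt{35}$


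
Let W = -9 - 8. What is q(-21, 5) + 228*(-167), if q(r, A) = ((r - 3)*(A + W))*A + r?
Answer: -36657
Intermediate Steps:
W = -17
q(r, A) = r + A*(-17 + A)*(-3 + r) (q(r, A) = ((r - 3)*(A - 17))*A + r = ((-3 + r)*(-17 + A))*A + r = ((-17 + A)*(-3 + r))*A + r = A*(-17 + A)*(-3 + r) + r = r + A*(-17 + A)*(-3 + r))
q(-21, 5) + 228*(-167) = (-21 - 3*5² + 51*5 - 21*5² - 17*5*(-21)) + 228*(-167) = (-21 - 3*25 + 255 - 21*25 + 1785) - 38076 = (-21 - 75 + 255 - 525 + 1785) - 38076 = 1419 - 38076 = -36657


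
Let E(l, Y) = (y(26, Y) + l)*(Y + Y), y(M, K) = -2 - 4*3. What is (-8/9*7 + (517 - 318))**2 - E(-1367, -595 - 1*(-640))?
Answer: 13077715/81 ≈ 1.6145e+5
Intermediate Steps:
y(M, K) = -14 (y(M, K) = -2 - 12 = -14)
E(l, Y) = 2*Y*(-14 + l) (E(l, Y) = (-14 + l)*(Y + Y) = (-14 + l)*(2*Y) = 2*Y*(-14 + l))
(-8/9*7 + (517 - 318))**2 - E(-1367, -595 - 1*(-640)) = (-8/9*7 + (517 - 318))**2 - 2*(-595 - 1*(-640))*(-14 - 1367) = (-8*1/9*7 + 199)**2 - 2*(-595 + 640)*(-1381) = (-8/9*7 + 199)**2 - 2*45*(-1381) = (-56/9 + 199)**2 - 1*(-124290) = (1735/9)**2 + 124290 = 3010225/81 + 124290 = 13077715/81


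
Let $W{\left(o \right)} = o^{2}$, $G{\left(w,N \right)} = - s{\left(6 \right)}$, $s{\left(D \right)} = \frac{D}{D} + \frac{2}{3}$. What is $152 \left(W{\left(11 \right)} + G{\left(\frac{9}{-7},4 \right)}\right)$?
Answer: $\frac{54416}{3} \approx 18139.0$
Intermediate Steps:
$s{\left(D \right)} = \frac{5}{3}$ ($s{\left(D \right)} = 1 + 2 \cdot \frac{1}{3} = 1 + \frac{2}{3} = \frac{5}{3}$)
$G{\left(w,N \right)} = - \frac{5}{3}$ ($G{\left(w,N \right)} = \left(-1\right) \frac{5}{3} = - \frac{5}{3}$)
$152 \left(W{\left(11 \right)} + G{\left(\frac{9}{-7},4 \right)}\right) = 152 \left(11^{2} - \frac{5}{3}\right) = 152 \left(121 - \frac{5}{3}\right) = 152 \cdot \frac{358}{3} = \frac{54416}{3}$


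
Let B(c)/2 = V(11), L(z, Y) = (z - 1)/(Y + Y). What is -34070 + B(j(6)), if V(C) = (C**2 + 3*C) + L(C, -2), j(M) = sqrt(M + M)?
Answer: -33767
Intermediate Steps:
L(z, Y) = (-1 + z)/(2*Y) (L(z, Y) = (-1 + z)/((2*Y)) = (-1 + z)*(1/(2*Y)) = (-1 + z)/(2*Y))
j(M) = sqrt(2)*sqrt(M) (j(M) = sqrt(2*M) = sqrt(2)*sqrt(M))
V(C) = 1/4 + C**2 + 11*C/4 (V(C) = (C**2 + 3*C) + (1/2)*(-1 + C)/(-2) = (C**2 + 3*C) + (1/2)*(-1/2)*(-1 + C) = (C**2 + 3*C) + (1/4 - C/4) = 1/4 + C**2 + 11*C/4)
B(c) = 303 (B(c) = 2*(1/4 + 11**2 + (11/4)*11) = 2*(1/4 + 121 + 121/4) = 2*(303/2) = 303)
-34070 + B(j(6)) = -34070 + 303 = -33767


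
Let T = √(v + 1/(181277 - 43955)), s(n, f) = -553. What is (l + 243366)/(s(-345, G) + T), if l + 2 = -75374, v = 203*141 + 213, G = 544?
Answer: -2551400739468/7606897261 - 100794*√60418890730794/7606897261 ≈ -438.40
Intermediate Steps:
v = 28836 (v = 28623 + 213 = 28836)
l = -75376 (l = -2 - 75374 = -75376)
T = √60418890730794/45774 (T = √(28836 + 1/(181277 - 43955)) = √(28836 + 1/137322) = √(3959817193/137322) = √60418890730794/45774 ≈ 169.81)
(l + 243366)/(s(-345, G) + T) = (-75376 + 243366)/(-553 + √60418890730794/45774) = 167990/(-553 + √60418890730794/45774)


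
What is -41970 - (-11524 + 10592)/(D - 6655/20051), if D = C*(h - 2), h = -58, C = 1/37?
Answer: -61518349834/1449295 ≈ -42447.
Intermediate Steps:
C = 1/37 ≈ 0.027027
D = -60/37 (D = (-58 - 2)/37 = (1/37)*(-60) = -60/37 ≈ -1.6216)
-41970 - (-11524 + 10592)/(D - 6655/20051) = -41970 - (-11524 + 10592)/(-60/37 - 6655/20051) = -41970 - (-932)/(-60/37 - 6655*1/20051) = -41970 - (-932)/(-60/37 - 6655/20051) = -41970 - (-932)/(-1449295/741887) = -41970 - (-932)*(-741887)/1449295 = -41970 - 1*691438684/1449295 = -41970 - 691438684/1449295 = -61518349834/1449295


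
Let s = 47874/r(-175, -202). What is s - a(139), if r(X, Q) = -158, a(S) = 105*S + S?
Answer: -15037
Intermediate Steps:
a(S) = 106*S
s = -303 (s = 47874/(-158) = 47874*(-1/158) = -303)
s - a(139) = -303 - 106*139 = -303 - 1*14734 = -303 - 14734 = -15037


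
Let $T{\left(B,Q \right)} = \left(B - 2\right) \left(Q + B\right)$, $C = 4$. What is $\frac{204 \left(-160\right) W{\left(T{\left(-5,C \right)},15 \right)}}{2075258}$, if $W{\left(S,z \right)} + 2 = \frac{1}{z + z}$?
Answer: $\frac{1888}{61037} \approx 0.030932$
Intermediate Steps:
$T{\left(B,Q \right)} = \left(-2 + B\right) \left(B + Q\right)$
$W{\left(S,z \right)} = -2 + \frac{1}{2 z}$ ($W{\left(S,z \right)} = -2 + \frac{1}{z + z} = -2 + \frac{1}{2 z}$)
$\frac{204 \left(-160\right) W{\left(T{\left(-5,C \right)},15 \right)}}{2075258} = \frac{204 \left(-160\right) \left(-2 + \frac{1}{2 \cdot 15}\right)}{2075258} = - 32640 \left(-2 + \frac{1}{2} \cdot \frac{1}{15}\right) \frac{1}{2075258} = - 32640 \left(-2 + \frac{1}{30}\right) \frac{1}{2075258} = \left(-32640\right) \left(- \frac{59}{30}\right) \frac{1}{2075258} = 64192 \cdot \frac{1}{2075258} = \frac{1888}{61037}$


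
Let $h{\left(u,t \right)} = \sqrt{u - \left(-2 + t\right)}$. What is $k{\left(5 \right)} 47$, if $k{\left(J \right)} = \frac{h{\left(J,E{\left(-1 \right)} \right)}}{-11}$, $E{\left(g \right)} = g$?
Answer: $- \frac{94 \sqrt{2}}{11} \approx -12.085$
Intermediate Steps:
$h{\left(u,t \right)} = \sqrt{2 + u - t}$
$k{\left(J \right)} = - \frac{\sqrt{3 + J}}{11}$ ($k{\left(J \right)} = \frac{\sqrt{2 + J - -1}}{-11} = \sqrt{2 + J + 1} \left(- \frac{1}{11}\right) = \sqrt{3 + J} \left(- \frac{1}{11}\right) = - \frac{\sqrt{3 + J}}{11}$)
$k{\left(5 \right)} 47 = - \frac{\sqrt{3 + 5}}{11} \cdot 47 = - \frac{\sqrt{8}}{11} \cdot 47 = - \frac{2 \sqrt{2}}{11} \cdot 47 = - \frac{94 \sqrt{2}}{11}$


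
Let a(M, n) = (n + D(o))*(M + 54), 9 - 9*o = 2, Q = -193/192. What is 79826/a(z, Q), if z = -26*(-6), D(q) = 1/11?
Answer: -28098752/67585 ≈ -415.75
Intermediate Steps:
Q = -193/192 (Q = -193*1/192 = -193/192 ≈ -1.0052)
o = 7/9 (o = 1 - ⅑*2 = 1 - 2/9 = 7/9 ≈ 0.77778)
D(q) = 1/11
z = 156
a(M, n) = (54 + M)*(1/11 + n) (a(M, n) = (n + 1/11)*(M + 54) = (1/11 + n)*(54 + M) = (54 + M)*(1/11 + n))
79826/a(z, Q) = 79826/(54/11 + 54*(-193/192) + (1/11)*156 + 156*(-193/192)) = 79826/(54/11 - 1737/32 + 156/11 - 2509/16) = 79826/(-67585/352) = 79826*(-352/67585) = -28098752/67585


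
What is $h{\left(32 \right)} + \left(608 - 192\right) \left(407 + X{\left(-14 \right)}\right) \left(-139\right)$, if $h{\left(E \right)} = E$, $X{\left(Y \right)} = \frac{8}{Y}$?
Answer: $- \frac{164509056}{7} \approx -2.3501 \cdot 10^{7}$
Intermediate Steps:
$h{\left(32 \right)} + \left(608 - 192\right) \left(407 + X{\left(-14 \right)}\right) \left(-139\right) = 32 + \left(608 - 192\right) \left(407 + \frac{8}{-14}\right) \left(-139\right) = 32 + 416 \left(407 + 8 \left(- \frac{1}{14}\right)\right) \left(-139\right) = 32 + 416 \left(407 - \frac{4}{7}\right) \left(-139\right) = 32 + 416 \cdot \frac{2845}{7} \left(-139\right) = 32 + \frac{1183520}{7} \left(-139\right) = 32 - \frac{164509280}{7} = - \frac{164509056}{7}$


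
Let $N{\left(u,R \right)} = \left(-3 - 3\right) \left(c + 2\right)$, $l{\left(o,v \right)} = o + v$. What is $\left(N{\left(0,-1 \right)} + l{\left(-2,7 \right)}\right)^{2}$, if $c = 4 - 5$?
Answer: $1$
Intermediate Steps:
$c = -1$ ($c = 4 - 5 = -1$)
$N{\left(u,R \right)} = -6$ ($N{\left(u,R \right)} = \left(-3 - 3\right) \left(-1 + 2\right) = \left(-6\right) 1 = -6$)
$\left(N{\left(0,-1 \right)} + l{\left(-2,7 \right)}\right)^{2} = \left(-6 + \left(-2 + 7\right)\right)^{2} = \left(-6 + 5\right)^{2} = \left(-1\right)^{2} = 1$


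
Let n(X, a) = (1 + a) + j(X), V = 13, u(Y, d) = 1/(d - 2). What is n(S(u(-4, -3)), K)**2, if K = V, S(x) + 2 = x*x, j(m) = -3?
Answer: 121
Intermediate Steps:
u(Y, d) = 1/(-2 + d)
S(x) = -2 + x**2 (S(x) = -2 + x*x = -2 + x**2)
K = 13
n(X, a) = -2 + a (n(X, a) = (1 + a) - 3 = -2 + a)
n(S(u(-4, -3)), K)**2 = (-2 + 13)**2 = 11**2 = 121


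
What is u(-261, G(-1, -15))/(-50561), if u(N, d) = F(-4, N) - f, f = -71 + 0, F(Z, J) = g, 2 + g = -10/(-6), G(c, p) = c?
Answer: -212/151683 ≈ -0.0013977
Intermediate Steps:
g = -⅓ (g = -2 - 10/(-6) = -2 - 10*(-⅙) = -2 + 5/3 = -⅓ ≈ -0.33333)
F(Z, J) = -⅓
f = -71
u(N, d) = 212/3 (u(N, d) = -⅓ - 1*(-71) = -⅓ + 71 = 212/3)
u(-261, G(-1, -15))/(-50561) = (212/3)/(-50561) = (212/3)*(-1/50561) = -212/151683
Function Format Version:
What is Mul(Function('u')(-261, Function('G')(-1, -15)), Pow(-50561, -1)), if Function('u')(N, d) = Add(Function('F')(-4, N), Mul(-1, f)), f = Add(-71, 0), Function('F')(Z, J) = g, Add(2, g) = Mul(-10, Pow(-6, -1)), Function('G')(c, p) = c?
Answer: Rational(-212, 151683) ≈ -0.0013977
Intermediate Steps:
g = Rational(-1, 3) (g = Add(-2, Mul(-10, Pow(-6, -1))) = Add(-2, Mul(-10, Rational(-1, 6))) = Add(-2, Rational(5, 3)) = Rational(-1, 3) ≈ -0.33333)
Function('F')(Z, J) = Rational(-1, 3)
f = -71
Function('u')(N, d) = Rational(212, 3) (Function('u')(N, d) = Add(Rational(-1, 3), Mul(-1, -71)) = Add(Rational(-1, 3), 71) = Rational(212, 3))
Mul(Function('u')(-261, Function('G')(-1, -15)), Pow(-50561, -1)) = Mul(Rational(212, 3), Pow(-50561, -1)) = Mul(Rational(212, 3), Rational(-1, 50561)) = Rational(-212, 151683)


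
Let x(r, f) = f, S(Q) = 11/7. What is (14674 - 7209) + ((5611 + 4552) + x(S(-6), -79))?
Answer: 17549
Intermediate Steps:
S(Q) = 11/7 (S(Q) = 11*(⅐) = 11/7)
(14674 - 7209) + ((5611 + 4552) + x(S(-6), -79)) = (14674 - 7209) + ((5611 + 4552) - 79) = 7465 + (10163 - 79) = 7465 + 10084 = 17549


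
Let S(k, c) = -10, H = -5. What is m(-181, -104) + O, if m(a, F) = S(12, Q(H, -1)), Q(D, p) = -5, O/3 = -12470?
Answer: -37420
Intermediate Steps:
O = -37410 (O = 3*(-12470) = -37410)
m(a, F) = -10
m(-181, -104) + O = -10 - 37410 = -37420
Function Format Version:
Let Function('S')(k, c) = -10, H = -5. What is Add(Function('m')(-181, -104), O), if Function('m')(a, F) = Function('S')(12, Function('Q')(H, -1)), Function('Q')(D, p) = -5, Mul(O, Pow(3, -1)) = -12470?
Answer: -37420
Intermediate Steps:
O = -37410 (O = Mul(3, -12470) = -37410)
Function('m')(a, F) = -10
Add(Function('m')(-181, -104), O) = Add(-10, -37410) = -37420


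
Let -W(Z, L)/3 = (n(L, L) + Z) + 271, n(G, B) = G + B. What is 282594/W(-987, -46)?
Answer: 47099/404 ≈ 116.58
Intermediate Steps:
n(G, B) = B + G
W(Z, L) = -813 - 6*L - 3*Z (W(Z, L) = -3*(((L + L) + Z) + 271) = -3*((2*L + Z) + 271) = -3*((Z + 2*L) + 271) = -3*(271 + Z + 2*L) = -813 - 6*L - 3*Z)
282594/W(-987, -46) = 282594/(-813 - 6*(-46) - 3*(-987)) = 282594/(-813 + 276 + 2961) = 282594/2424 = 282594*(1/2424) = 47099/404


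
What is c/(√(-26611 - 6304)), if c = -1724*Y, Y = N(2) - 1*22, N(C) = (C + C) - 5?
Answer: -39652*I*√32915/32915 ≈ -218.56*I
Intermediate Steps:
N(C) = -5 + 2*C (N(C) = 2*C - 5 = -5 + 2*C)
Y = -23 (Y = (-5 + 2*2) - 1*22 = (-5 + 4) - 22 = -1 - 22 = -23)
c = 39652 (c = -1724*(-23) = 39652)
c/(√(-26611 - 6304)) = 39652/(√(-26611 - 6304)) = 39652/(√(-32915)) = 39652/((I*√32915)) = 39652*(-I*√32915/32915) = -39652*I*√32915/32915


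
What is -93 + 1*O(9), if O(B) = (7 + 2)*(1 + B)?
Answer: -3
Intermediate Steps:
O(B) = 9 + 9*B (O(B) = 9*(1 + B) = 9 + 9*B)
-93 + 1*O(9) = -93 + 1*(9 + 9*9) = -93 + 1*(9 + 81) = -93 + 1*90 = -93 + 90 = -3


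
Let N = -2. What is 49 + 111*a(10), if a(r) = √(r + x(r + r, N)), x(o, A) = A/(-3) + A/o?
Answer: 49 + 37*√9510/10 ≈ 409.82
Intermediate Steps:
x(o, A) = -A/3 + A/o (x(o, A) = A*(-⅓) + A/o = -A/3 + A/o)
a(r) = √(⅔ + r - 1/r) (a(r) = √(r + (-⅓*(-2) - 2/(r + r))) = √(r + (⅔ - 2*1/(2*r))) = √(r + (⅔ - 1/r)) = √(⅔ + r - 1/r))
49 + 111*a(10) = 49 + 111*(√(6 - 9/10 + 9*10)/3) = 49 + 111*(√(6 - 9*⅒ + 90)/3) = 49 + 111*(√(6 - 9/10 + 90)/3) = 49 + 111*(√(951/10)/3) = 49 + 111*((√9510/10)/3) = 49 + 111*(√9510/30) = 49 + 37*√9510/10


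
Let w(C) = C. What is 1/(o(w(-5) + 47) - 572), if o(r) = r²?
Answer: 1/1192 ≈ 0.00083893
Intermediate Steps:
1/(o(w(-5) + 47) - 572) = 1/((-5 + 47)² - 572) = 1/(42² - 572) = 1/(1764 - 572) = 1/1192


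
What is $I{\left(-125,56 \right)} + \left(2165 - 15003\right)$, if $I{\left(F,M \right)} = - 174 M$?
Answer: $-22582$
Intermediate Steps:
$I{\left(-125,56 \right)} + \left(2165 - 15003\right) = \left(-174\right) 56 + \left(2165 - 15003\right) = -9744 + \left(2165 - 15003\right) = -9744 - 12838 = -22582$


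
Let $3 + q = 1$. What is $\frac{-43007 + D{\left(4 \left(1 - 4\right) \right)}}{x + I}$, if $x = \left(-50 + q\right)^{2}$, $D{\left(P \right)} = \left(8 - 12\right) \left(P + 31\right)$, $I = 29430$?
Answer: $- \frac{43083}{32134} \approx -1.3407$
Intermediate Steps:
$q = -2$ ($q = -3 + 1 = -2$)
$D{\left(P \right)} = -124 - 4 P$ ($D{\left(P \right)} = - 4 \left(31 + P\right) = -124 - 4 P$)
$x = 2704$ ($x = \left(-50 - 2\right)^{2} = \left(-52\right)^{2} = 2704$)
$\frac{-43007 + D{\left(4 \left(1 - 4\right) \right)}}{x + I} = \frac{-43007 - \left(124 + 4 \cdot 4 \left(1 - 4\right)\right)}{2704 + 29430} = \frac{-43007 - \left(124 + 4 \cdot 4 \left(-3\right)\right)}{32134} = \left(-43007 - 76\right) \frac{1}{32134} = \left(-43083\right) \frac{1}{32134} = - \frac{43083}{32134}$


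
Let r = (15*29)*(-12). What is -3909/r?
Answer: 1303/1740 ≈ 0.74885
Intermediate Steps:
r = -5220 (r = 435*(-12) = -5220)
-3909/r = -3909/(-5220) = -3909*(-1/5220) = 1303/1740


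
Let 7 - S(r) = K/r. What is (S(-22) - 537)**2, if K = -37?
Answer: 136819809/484 ≈ 2.8269e+5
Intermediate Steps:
S(r) = 7 + 37/r (S(r) = 7 - (-37)/r = 7 + 37/r)
(S(-22) - 537)**2 = ((7 + 37/(-22)) - 537)**2 = ((7 + 37*(-1/22)) - 537)**2 = ((7 - 37/22) - 537)**2 = (117/22 - 537)**2 = (-11697/22)**2 = 136819809/484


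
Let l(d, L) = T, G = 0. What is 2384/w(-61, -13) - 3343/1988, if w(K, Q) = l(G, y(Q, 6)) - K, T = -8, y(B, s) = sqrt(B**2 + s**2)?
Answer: 4562213/105364 ≈ 43.300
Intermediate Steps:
l(d, L) = -8
w(K, Q) = -8 - K
2384/w(-61, -13) - 3343/1988 = 2384/(-8 - 1*(-61)) - 3343/1988 = 2384/(-8 + 61) - 3343*1/1988 = 2384/53 - 3343/1988 = 4562213/105364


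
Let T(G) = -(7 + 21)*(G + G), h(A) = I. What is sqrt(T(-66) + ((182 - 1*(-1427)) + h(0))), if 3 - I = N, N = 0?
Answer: 2*sqrt(1327) ≈ 72.856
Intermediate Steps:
I = 3 (I = 3 - 1*0 = 3 + 0 = 3)
h(A) = 3
T(G) = -56*G (T(G) = -28*2*G = -56*G)
sqrt(T(-66) + ((182 - 1*(-1427)) + h(0))) = sqrt(-56*(-66) + ((182 - 1*(-1427)) + 3)) = sqrt(3696 + ((182 + 1427) + 3)) = sqrt(3696 + (1609 + 3)) = sqrt(3696 + 1612) = sqrt(5308) = 2*sqrt(1327)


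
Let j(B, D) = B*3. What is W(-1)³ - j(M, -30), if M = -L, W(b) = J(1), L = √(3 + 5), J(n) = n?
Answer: 1 + 6*√2 ≈ 9.4853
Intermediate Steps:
L = 2*√2 (L = √8 = 2*√2 ≈ 2.8284)
W(b) = 1
M = -2*√2 ≈ -2.8284
j(B, D) = 3*B
W(-1)³ - j(M, -30) = 1³ - 3*(-2*√2) = 1 - (-6)*√2 = 1 + 6*√2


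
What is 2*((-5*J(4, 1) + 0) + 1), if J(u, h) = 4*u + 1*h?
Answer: -168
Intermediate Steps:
J(u, h) = h + 4*u (J(u, h) = 4*u + h = h + 4*u)
2*((-5*J(4, 1) + 0) + 1) = 2*((-5*(1 + 4*4) + 0) + 1) = 2*((-5*(1 + 16) + 0) + 1) = 2*((-5*17 + 0) + 1) = 2*((-85 + 0) + 1) = 2*(-85 + 1) = 2*(-84) = -168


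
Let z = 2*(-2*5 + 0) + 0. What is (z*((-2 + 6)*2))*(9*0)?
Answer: 0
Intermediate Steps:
z = -20 (z = 2*(-10 + 0) + 0 = 2*(-10) + 0 = -20 + 0 = -20)
(z*((-2 + 6)*2))*(9*0) = (-20*(-2 + 6)*2)*(9*0) = -80*2*0 = -20*8*0 = -160*0 = 0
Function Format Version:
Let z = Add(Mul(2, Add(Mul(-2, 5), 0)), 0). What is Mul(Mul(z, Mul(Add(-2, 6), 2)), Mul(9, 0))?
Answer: 0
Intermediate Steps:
z = -20 (z = Add(Mul(2, Add(-10, 0)), 0) = Add(Mul(2, -10), 0) = Add(-20, 0) = -20)
Mul(Mul(z, Mul(Add(-2, 6), 2)), Mul(9, 0)) = Mul(Mul(-20, Mul(Add(-2, 6), 2)), Mul(9, 0)) = Mul(Mul(-20, Mul(4, 2)), 0) = Mul(Mul(-20, 8), 0) = Mul(-160, 0) = 0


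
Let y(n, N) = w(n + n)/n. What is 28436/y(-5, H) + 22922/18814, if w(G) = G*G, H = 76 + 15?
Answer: -66817058/47035 ≈ -1420.6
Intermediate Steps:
H = 91
w(G) = G²
y(n, N) = 4*n (y(n, N) = (n + n)²/n = (2*n)²/n = (4*n²)/n = 4*n)
28436/y(-5, H) + 22922/18814 = 28436/((4*(-5))) + 22922/18814 = 28436/(-20) + 22922*(1/18814) = 28436*(-1/20) + 11461/9407 = -7109/5 + 11461/9407 = -66817058/47035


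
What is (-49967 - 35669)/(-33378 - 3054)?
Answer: 21409/9108 ≈ 2.3506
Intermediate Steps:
(-49967 - 35669)/(-33378 - 3054) = -85636/(-36432) = -85636*(-1/36432) = 21409/9108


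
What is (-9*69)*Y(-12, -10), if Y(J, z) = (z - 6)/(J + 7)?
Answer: -9936/5 ≈ -1987.2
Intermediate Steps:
Y(J, z) = (-6 + z)/(7 + J)
(-9*69)*Y(-12, -10) = (-9*69)*((-6 - 10)/(7 - 12)) = -621*(-16)/(-5) = -(-621)*(-16)/5 = -621*16/5 = -9936/5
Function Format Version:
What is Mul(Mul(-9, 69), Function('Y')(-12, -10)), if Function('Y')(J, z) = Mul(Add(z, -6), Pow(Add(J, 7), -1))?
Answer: Rational(-9936, 5) ≈ -1987.2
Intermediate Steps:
Function('Y')(J, z) = Mul(Pow(Add(7, J), -1), Add(-6, z)) (Function('Y')(J, z) = Mul(Add(-6, z), Pow(Add(7, J), -1)) = Mul(Pow(Add(7, J), -1), Add(-6, z)))
Mul(Mul(-9, 69), Function('Y')(-12, -10)) = Mul(Mul(-9, 69), Mul(Pow(Add(7, -12), -1), Add(-6, -10))) = Mul(-621, Mul(Pow(-5, -1), -16)) = Mul(-621, Mul(Rational(-1, 5), -16)) = Mul(-621, Rational(16, 5)) = Rational(-9936, 5)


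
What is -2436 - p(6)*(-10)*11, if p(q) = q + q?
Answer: -1116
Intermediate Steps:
p(q) = 2*q
-2436 - p(6)*(-10)*11 = -2436 - (2*6)*(-10)*11 = -2436 - 12*(-10)*11 = -2436 - (-120)*11 = -2436 - 1*(-1320) = -2436 + 1320 = -1116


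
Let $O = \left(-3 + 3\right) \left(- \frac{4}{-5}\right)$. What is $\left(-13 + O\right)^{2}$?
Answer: $169$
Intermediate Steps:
$O = 0$ ($O = 0 \left(\left(-4\right) \left(- \frac{1}{5}\right)\right) = 0 \cdot \frac{4}{5} = 0$)
$\left(-13 + O\right)^{2} = \left(-13 + 0\right)^{2} = \left(-13\right)^{2} = 169$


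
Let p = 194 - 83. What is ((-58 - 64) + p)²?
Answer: 121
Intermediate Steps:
p = 111
((-58 - 64) + p)² = ((-58 - 64) + 111)² = (-122 + 111)² = (-11)² = 121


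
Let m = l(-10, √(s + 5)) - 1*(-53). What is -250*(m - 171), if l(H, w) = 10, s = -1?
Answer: 27000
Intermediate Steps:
m = 63 (m = 10 - 1*(-53) = 10 + 53 = 63)
-250*(m - 171) = -250*(63 - 171) = -250*(-108) = 27000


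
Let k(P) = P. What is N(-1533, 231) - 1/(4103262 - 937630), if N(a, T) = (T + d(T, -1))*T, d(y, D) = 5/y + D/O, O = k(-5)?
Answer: 845416847547/15828160 ≈ 53412.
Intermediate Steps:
O = -5
d(y, D) = 5/y - D/5 (d(y, D) = 5/y + D/(-5) = 5/y + D*(-⅕) = 5/y - D/5)
N(a, T) = T*(⅕ + T + 5/T) (N(a, T) = (T + (5/T - ⅕*(-1)))*T = (T + (5/T + ⅕))*T = (T + (⅕ + 5/T))*T = (⅕ + T + 5/T)*T = T*(⅕ + T + 5/T))
N(-1533, 231) - 1/(4103262 - 937630) = (5 + 231² + (⅕)*231) - 1/(4103262 - 937630) = (5 + 53361 + 231/5) - 1/3165632 = 267061/5 - 1*1/3165632 = 267061/5 - 1/3165632 = 845416847547/15828160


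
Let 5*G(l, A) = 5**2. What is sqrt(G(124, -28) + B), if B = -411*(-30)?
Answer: sqrt(12335) ≈ 111.06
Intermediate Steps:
G(l, A) = 5 (G(l, A) = (1/5)*5**2 = (1/5)*25 = 5)
B = 12330
sqrt(G(124, -28) + B) = sqrt(5 + 12330) = sqrt(12335)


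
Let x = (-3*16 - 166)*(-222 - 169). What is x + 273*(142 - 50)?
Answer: 108790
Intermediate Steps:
x = 83674 (x = (-48 - 166)*(-391) = -214*(-391) = 83674)
x + 273*(142 - 50) = 83674 + 273*(142 - 50) = 83674 + 273*92 = 83674 + 25116 = 108790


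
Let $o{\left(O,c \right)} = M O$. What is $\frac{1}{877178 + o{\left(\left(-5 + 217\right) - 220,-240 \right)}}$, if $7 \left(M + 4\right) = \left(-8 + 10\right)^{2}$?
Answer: $\frac{7}{6140438} \approx 1.14 \cdot 10^{-6}$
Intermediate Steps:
$M = - \frac{24}{7}$ ($M = -4 + \frac{\left(-8 + 10\right)^{2}}{7} = -4 + \frac{2^{2}}{7} = -4 + \frac{1}{7} \cdot 4 = -4 + \frac{4}{7} = - \frac{24}{7} \approx -3.4286$)
$o{\left(O,c \right)} = - \frac{24 O}{7}$
$\frac{1}{877178 + o{\left(\left(-5 + 217\right) - 220,-240 \right)}} = \frac{1}{877178 - \frac{24 \left(\left(-5 + 217\right) - 220\right)}{7}} = \frac{1}{877178 - \frac{24 \left(212 - 220\right)}{7}} = \frac{1}{877178 - - \frac{192}{7}} = \frac{1}{877178 + \frac{192}{7}} = \frac{1}{\frac{6140438}{7}} = \frac{7}{6140438}$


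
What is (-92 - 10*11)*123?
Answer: -24846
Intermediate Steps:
(-92 - 10*11)*123 = (-92 - 110)*123 = -202*123 = -24846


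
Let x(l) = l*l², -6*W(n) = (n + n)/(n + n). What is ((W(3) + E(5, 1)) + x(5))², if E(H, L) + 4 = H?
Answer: 570025/36 ≈ 15834.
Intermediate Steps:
E(H, L) = -4 + H
W(n) = -⅙ (W(n) = -(n + n)/(6*(n + n)) = -2*n/(6*(2*n)) = -2*n*1/(2*n)/6 = -⅙*1 = -⅙)
x(l) = l³
((W(3) + E(5, 1)) + x(5))² = ((-⅙ + (-4 + 5)) + 5³)² = ((-⅙ + 1) + 125)² = (⅚ + 125)² = (755/6)² = 570025/36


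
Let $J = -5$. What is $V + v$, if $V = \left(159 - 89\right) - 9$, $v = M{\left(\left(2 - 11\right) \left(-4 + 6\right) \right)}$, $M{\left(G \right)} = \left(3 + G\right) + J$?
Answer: $41$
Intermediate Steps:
$M{\left(G \right)} = -2 + G$ ($M{\left(G \right)} = \left(3 + G\right) - 5 = -2 + G$)
$v = -20$ ($v = -2 + \left(2 - 11\right) \left(-4 + 6\right) = -2 - 18 = -20$)
$V = 61$ ($V = 70 - 9 = 61$)
$V + v = 61 - 20 = 41$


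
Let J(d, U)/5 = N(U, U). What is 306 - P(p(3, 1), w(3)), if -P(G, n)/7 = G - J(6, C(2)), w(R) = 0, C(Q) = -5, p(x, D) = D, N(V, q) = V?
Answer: 488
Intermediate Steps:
J(d, U) = 5*U
P(G, n) = -175 - 7*G (P(G, n) = -7*(G - 5*(-5)) = -7*(G - 1*(-25)) = -7*(G + 25) = -7*(25 + G) = -175 - 7*G)
306 - P(p(3, 1), w(3)) = 306 - (-175 - 7*1) = 306 - (-175 - 7) = 306 - 1*(-182) = 306 + 182 = 488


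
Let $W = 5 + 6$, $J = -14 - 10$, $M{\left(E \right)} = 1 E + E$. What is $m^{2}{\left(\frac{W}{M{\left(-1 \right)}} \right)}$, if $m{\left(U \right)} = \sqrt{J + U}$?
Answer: $- \frac{59}{2} \approx -29.5$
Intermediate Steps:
$M{\left(E \right)} = 2 E$ ($M{\left(E \right)} = E + E = 2 E$)
$J = -24$ ($J = -14 - 10 = -24$)
$W = 11$
$m{\left(U \right)} = \sqrt{-24 + U}$
$m^{2}{\left(\frac{W}{M{\left(-1 \right)}} \right)} = \left(\sqrt{-24 + \frac{11}{2 \left(-1\right)}}\right)^{2} = \left(\sqrt{-24 + \frac{11}{-2}}\right)^{2} = \left(\sqrt{-24 + 11 \left(- \frac{1}{2}\right)}\right)^{2} = \left(\sqrt{-24 - \frac{11}{2}}\right)^{2} = \left(\sqrt{- \frac{59}{2}}\right)^{2} = \left(\frac{i \sqrt{118}}{2}\right)^{2} = - \frac{59}{2}$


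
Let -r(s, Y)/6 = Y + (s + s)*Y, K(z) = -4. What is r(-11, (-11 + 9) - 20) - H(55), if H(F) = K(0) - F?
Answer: -2713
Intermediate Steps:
H(F) = -4 - F
r(s, Y) = -6*Y - 12*Y*s (r(s, Y) = -6*(Y + (s + s)*Y) = -6*(Y + (2*s)*Y) = -6*(Y + 2*Y*s) = -6*Y - 12*Y*s)
r(-11, (-11 + 9) - 20) - H(55) = -6*((-11 + 9) - 20)*(1 + 2*(-11)) - (-4 - 1*55) = -6*(-2 - 20)*(1 - 22) - (-4 - 55) = -6*(-22)*(-21) - 1*(-59) = -2772 + 59 = -2713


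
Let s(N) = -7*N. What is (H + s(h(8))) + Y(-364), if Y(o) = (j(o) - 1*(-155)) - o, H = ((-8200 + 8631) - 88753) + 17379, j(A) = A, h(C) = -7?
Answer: -70739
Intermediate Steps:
H = -70943 (H = (431 - 88753) + 17379 = -88322 + 17379 = -70943)
Y(o) = 155 (Y(o) = (o - 1*(-155)) - o = (o + 155) - o = (155 + o) - o = 155)
(H + s(h(8))) + Y(-364) = (-70943 - 7*(-7)) + 155 = (-70943 + 49) + 155 = -70894 + 155 = -70739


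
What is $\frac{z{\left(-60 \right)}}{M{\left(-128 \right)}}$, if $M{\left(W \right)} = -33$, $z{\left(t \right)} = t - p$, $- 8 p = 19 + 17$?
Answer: $\frac{37}{22} \approx 1.6818$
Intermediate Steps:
$p = - \frac{9}{2}$ ($p = - \frac{19 + 17}{8} = \left(- \frac{1}{8}\right) 36 = - \frac{9}{2} \approx -4.5$)
$z{\left(t \right)} = \frac{9}{2} + t$ ($z{\left(t \right)} = t - - \frac{9}{2} = t + \frac{9}{2} = \frac{9}{2} + t$)
$\frac{z{\left(-60 \right)}}{M{\left(-128 \right)}} = \frac{\frac{9}{2} - 60}{-33} = \left(- \frac{111}{2}\right) \left(- \frac{1}{33}\right) = \frac{37}{22}$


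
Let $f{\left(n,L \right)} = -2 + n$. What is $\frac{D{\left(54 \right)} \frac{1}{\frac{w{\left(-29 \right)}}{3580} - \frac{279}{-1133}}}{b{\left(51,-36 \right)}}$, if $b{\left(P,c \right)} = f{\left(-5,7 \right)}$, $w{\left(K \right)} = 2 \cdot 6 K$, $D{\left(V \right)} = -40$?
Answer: $\frac{20280700}{528969} \approx 38.34$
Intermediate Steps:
$w{\left(K \right)} = 12 K$
$b{\left(P,c \right)} = -7$ ($b{\left(P,c \right)} = -2 - 5 = -7$)
$\frac{D{\left(54 \right)} \frac{1}{\frac{w{\left(-29 \right)}}{3580} - \frac{279}{-1133}}}{b{\left(51,-36 \right)}} = \frac{\left(-40\right) \frac{1}{\frac{12 \left(-29\right)}{3580} - \frac{279}{-1133}}}{-7} = - \frac{40}{\left(-348\right) \frac{1}{3580} - - \frac{279}{1133}} \left(- \frac{1}{7}\right) = - \frac{40}{- \frac{87}{895} + \frac{279}{1133}} \left(- \frac{1}{7}\right) = - \frac{40}{\frac{151134}{1014035}} \left(- \frac{1}{7}\right) = \left(-40\right) \frac{1014035}{151134} \left(- \frac{1}{7}\right) = \left(- \frac{20280700}{75567}\right) \left(- \frac{1}{7}\right) = \frac{20280700}{528969}$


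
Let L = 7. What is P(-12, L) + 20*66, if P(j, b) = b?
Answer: 1327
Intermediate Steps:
P(-12, L) + 20*66 = 7 + 20*66 = 7 + 1320 = 1327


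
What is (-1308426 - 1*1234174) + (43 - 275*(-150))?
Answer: -2501307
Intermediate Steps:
(-1308426 - 1*1234174) + (43 - 275*(-150)) = (-1308426 - 1234174) + (43 + 41250) = -2542600 + 41293 = -2501307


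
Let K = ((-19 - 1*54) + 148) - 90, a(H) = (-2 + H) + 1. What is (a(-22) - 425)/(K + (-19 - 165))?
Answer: 448/199 ≈ 2.2513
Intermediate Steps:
a(H) = -1 + H
K = -15 (K = ((-19 - 54) + 148) - 90 = (-73 + 148) - 90 = 75 - 90 = -15)
(a(-22) - 425)/(K + (-19 - 165)) = ((-1 - 22) - 425)/(-15 + (-19 - 165)) = (-23 - 425)/(-15 - 184) = -448/(-199) = -448*(-1/199) = 448/199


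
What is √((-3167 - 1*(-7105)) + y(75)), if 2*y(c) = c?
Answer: √15902/2 ≈ 63.052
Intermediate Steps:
y(c) = c/2
√((-3167 - 1*(-7105)) + y(75)) = √((-3167 - 1*(-7105)) + (½)*75) = √((-3167 + 7105) + 75/2) = √(3938 + 75/2) = √(7951/2) = √15902/2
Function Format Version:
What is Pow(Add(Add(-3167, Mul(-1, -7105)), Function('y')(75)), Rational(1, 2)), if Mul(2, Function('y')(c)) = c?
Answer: Mul(Rational(1, 2), Pow(15902, Rational(1, 2))) ≈ 63.052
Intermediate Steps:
Function('y')(c) = Mul(Rational(1, 2), c)
Pow(Add(Add(-3167, Mul(-1, -7105)), Function('y')(75)), Rational(1, 2)) = Pow(Add(Add(-3167, Mul(-1, -7105)), Mul(Rational(1, 2), 75)), Rational(1, 2)) = Pow(Add(Add(-3167, 7105), Rational(75, 2)), Rational(1, 2)) = Pow(Add(3938, Rational(75, 2)), Rational(1, 2)) = Pow(Rational(7951, 2), Rational(1, 2)) = Mul(Rational(1, 2), Pow(15902, Rational(1, 2)))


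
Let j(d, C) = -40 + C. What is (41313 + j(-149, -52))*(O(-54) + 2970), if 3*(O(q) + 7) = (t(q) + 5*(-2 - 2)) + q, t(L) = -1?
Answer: 121107298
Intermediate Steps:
O(q) = -14 + q/3 (O(q) = -7 + ((-1 + 5*(-2 - 2)) + q)/3 = -7 + ((-1 + 5*(-4)) + q)/3 = -7 + ((-1 - 20) + q)/3 = -7 + (-21 + q)/3 = -7 + (-7 + q/3) = -14 + q/3)
(41313 + j(-149, -52))*(O(-54) + 2970) = (41313 + (-40 - 52))*((-14 + (1/3)*(-54)) + 2970) = (41313 - 92)*((-14 - 18) + 2970) = 41221*(-32 + 2970) = 41221*2938 = 121107298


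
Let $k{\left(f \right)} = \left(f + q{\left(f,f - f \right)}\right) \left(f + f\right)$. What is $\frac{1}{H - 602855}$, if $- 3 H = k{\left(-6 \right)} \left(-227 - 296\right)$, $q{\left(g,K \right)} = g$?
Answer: $- \frac{1}{577751} \approx -1.7308 \cdot 10^{-6}$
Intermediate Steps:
$k{\left(f \right)} = 4 f^{2}$ ($k{\left(f \right)} = \left(f + f\right) \left(f + f\right) = 2 f 2 f = 4 f^{2}$)
$H = 25104$ ($H = - \frac{4 \left(-6\right)^{2} \left(-227 - 296\right)}{3} = - \frac{4 \cdot 36 \left(-523\right)}{3} = - \frac{144 \left(-523\right)}{3} = \left(- \frac{1}{3}\right) \left(-75312\right) = 25104$)
$\frac{1}{H - 602855} = \frac{1}{25104 - 602855} = \frac{1}{-577751} = - \frac{1}{577751}$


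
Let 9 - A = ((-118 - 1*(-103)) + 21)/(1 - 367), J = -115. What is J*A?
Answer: -63250/61 ≈ -1036.9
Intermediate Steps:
A = 550/61 (A = 9 - ((-118 - 1*(-103)) + 21)/(1 - 367) = 9 - ((-118 + 103) + 21)/(-366) = 9 - (-15 + 21)*(-1)/366 = 9 - 6*(-1)/366 = 9 - 1*(-1/61) = 9 + 1/61 = 550/61 ≈ 9.0164)
J*A = -115*550/61 = -63250/61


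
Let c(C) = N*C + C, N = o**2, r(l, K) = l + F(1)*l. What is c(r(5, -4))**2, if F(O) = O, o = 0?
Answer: 100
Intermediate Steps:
r(l, K) = 2*l (r(l, K) = l + 1*l = l + l = 2*l)
N = 0 (N = 0**2 = 0)
c(C) = C (c(C) = 0*C + C = 0 + C = C)
c(r(5, -4))**2 = (2*5)**2 = 10**2 = 100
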